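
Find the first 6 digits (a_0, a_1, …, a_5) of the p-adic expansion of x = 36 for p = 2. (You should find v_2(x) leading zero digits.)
(a_0, …, a_5) = (0, 0, 1, 0, 0, 1)

v_2(36) = 2, so a_0 = ... = a_1 = 0. Factor out: x = 2^2 · u with u = 9 a unit in ℤ_2. Expand u iteratively via a_{v+i} = u_i mod 2, u_{i+1} = (u_i − a_{v+i})/2:
  u_0 = 9;  a_2 = 1;  u_1 = (u_0 − 1)/2 = 4
  u_1 = 4;  a_3 = 0;  u_2 = (u_1 − 0)/2 = 2
  u_2 = 2;  a_4 = 0;  u_3 = (u_2 − 0)/2 = 1
  u_3 = 1;  a_5 = 1;  u_4 = (u_3 − 1)/2 = 0
Digits: (0, 0, 1, 0, 0, 1).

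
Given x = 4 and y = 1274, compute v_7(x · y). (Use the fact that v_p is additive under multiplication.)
v_7(5096) = 2

v_p(x) = 0 (factor: 4 = 7^0 · 4); v_p(y) = 2 (factor: 1274 = 7^2 · 26). Additivity: v_p(xy) = v_p(x) + v_p(y) = 0 + 2 = 2. (Direct check: xy = 5096 = 7^2 · (104).)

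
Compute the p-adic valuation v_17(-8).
v_17(-8) = 0

v_17(n) is the largest exponent k such that 17^k divides n. Factor out: -8 = -17^0 · 8. (Sign doesn't affect v_p.) So v_17(-8) = 0.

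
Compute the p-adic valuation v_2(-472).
v_2(-472) = 3

v_2(n) is the largest exponent k such that 2^k divides n. Factor out: -472 = -2^3 · 59. (Sign doesn't affect v_p.) So v_2(-472) = 3.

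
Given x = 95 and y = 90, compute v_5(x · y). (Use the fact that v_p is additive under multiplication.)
v_5(8550) = 2

v_p(x) = 1 (factor: 95 = 5^1 · 19); v_p(y) = 1 (factor: 90 = 5^1 · 18). Additivity: v_p(xy) = v_p(x) + v_p(y) = 1 + 1 = 2. (Direct check: xy = 8550 = 5^2 · (342).)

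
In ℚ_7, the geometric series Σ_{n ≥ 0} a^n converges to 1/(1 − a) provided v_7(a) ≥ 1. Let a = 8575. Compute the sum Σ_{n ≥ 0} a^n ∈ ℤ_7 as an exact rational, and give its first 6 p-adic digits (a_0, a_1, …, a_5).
Σ a^n = 1/(1 − a) = -1/8574;  first 6 digits = (1, 0, 0, 4, 3, 0)

v_7(a) = 3 ≥ 1, so the series converges in ℤ_7 to 1/(1 − a) = 1/(1 − 8575) = -1/8574. Expand this rational in ℤ_7: compute digits iteratively via d_i = x_i mod 7, x_{i+1} = (x_i − d_i)/7. The first 6 digits are (1, 0, 0, 4, 3, 0).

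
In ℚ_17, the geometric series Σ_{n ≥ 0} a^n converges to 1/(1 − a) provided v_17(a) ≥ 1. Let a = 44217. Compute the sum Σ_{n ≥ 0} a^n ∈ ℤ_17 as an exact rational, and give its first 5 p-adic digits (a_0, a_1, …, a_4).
Σ a^n = 1/(1 − a) = -1/44216;  first 5 digits = (1, 0, 0, 9, 0)

v_17(a) = 3 ≥ 1, so the series converges in ℤ_17 to 1/(1 − a) = 1/(1 − 44217) = -1/44216. Expand this rational in ℤ_17: compute digits iteratively via d_i = x_i mod 17, x_{i+1} = (x_i − d_i)/17. The first 5 digits are (1, 0, 0, 9, 0).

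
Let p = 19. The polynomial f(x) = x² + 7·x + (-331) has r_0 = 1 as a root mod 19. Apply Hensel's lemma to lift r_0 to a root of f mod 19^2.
r_1 = 77 (mod 361)

Hensel: r_{i+1} = r_i − f(r_i)·(f′(r_i))^{-1} mod 19^{i+2}, f′(x) = 2x + 7. Iterate:
  r_0 = 1 (mod 19)
  r_1 = 77 (mod 361)
Final: r = 77 satisfies f(r) ≡ 0 mod 19^2.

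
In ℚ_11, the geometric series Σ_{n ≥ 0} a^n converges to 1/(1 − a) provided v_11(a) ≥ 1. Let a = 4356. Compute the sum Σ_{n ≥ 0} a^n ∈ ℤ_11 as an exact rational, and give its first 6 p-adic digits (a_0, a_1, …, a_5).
Σ a^n = 1/(1 − a) = -1/4355;  first 6 digits = (1, 0, 3, 3, 9, 7)

v_11(a) = 2 ≥ 1, so the series converges in ℤ_11 to 1/(1 − a) = 1/(1 − 4356) = -1/4355. Expand this rational in ℤ_11: compute digits iteratively via d_i = x_i mod 11, x_{i+1} = (x_i − d_i)/11. The first 6 digits are (1, 0, 3, 3, 9, 7).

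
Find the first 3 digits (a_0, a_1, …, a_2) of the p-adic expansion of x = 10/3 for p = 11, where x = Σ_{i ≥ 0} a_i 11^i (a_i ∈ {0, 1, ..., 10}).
(a_0, …, a_2) = (7, 7, 3)

v_11(10/3) = 0 (numerator and denominator both coprime to 11), so x ∈ ℤ_11^×. Compute digits iteratively via a_i = x_i mod 11, x_{i+1} = (x_i − a_i)/11, with x_0 = x:
  x_0 = 10/3;  a_0 = 7;  x_1 = (x_0 − 7)/11 = -1/3
  x_1 = -1/3;  a_1 = 7;  x_2 = (x_1 − 7)/11 = -2/3
  x_2 = -2/3;  a_2 = 3;  x_3 = (x_2 − 3)/11 = -1/3
Digits: (7, 7, 3).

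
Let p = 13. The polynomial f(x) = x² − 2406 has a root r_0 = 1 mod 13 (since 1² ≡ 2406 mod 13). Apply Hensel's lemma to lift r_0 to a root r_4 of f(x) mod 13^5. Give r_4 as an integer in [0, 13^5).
r_4 = 286898 (mod 371293)

Hensel's recurrence: r_{i+1} = r_i − f(r_i)·(f′(r_i))^{-1} mod 13^{i+2}, with f′(x) = 2x. Iterate:
  r_0 = 1 (mod 13)
  r_1 = 105 (mod 169)
  r_2 = 1288 (mod 2197)
  r_3 = 1288 (mod 28561)
  r_4 = 286898 (mod 371293)
Final: r_4 = 286898, and one checks f(r_4) ≡ 0 mod 13^5.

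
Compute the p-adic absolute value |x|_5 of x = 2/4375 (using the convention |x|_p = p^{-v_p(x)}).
|2/4375|_5 = 625

Step 1 — compute v_5(x) by factoring powers of 5 out of the numerator and denominator: v_5(2/4375) = -4. Step 2 — apply |x|_p = p^{-v_p(x)} = 5^{4} = 625.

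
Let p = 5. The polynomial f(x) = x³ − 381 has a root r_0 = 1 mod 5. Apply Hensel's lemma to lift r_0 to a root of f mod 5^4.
r_3 = 611 (mod 625)

Hensel: r_{i+1} = r_i − f(r_i)/f′(r_i) mod 5^{i+2}, where f′(x) = 3x². Iterate:
  r_0 = 1 (mod 5)
  r_1 = 11 (mod 25)
  r_2 = 111 (mod 125)
  r_3 = 611 (mod 625)
Final: r = 611 with f(r) ≡ 0 mod 5^4.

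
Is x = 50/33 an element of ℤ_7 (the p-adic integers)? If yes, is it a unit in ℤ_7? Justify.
x ∈ ℤ_7^× (unit); v_7(x) = 0

ℤ_7 = {x ∈ ℚ_7 : v_7(x) ≥ 0} and ℤ_7^× = {x ∈ ℤ_7 : v_7(x) = 0}. Here v_7(50/33) = v_7(num) − v_7(den) = 0; compare against these criteria.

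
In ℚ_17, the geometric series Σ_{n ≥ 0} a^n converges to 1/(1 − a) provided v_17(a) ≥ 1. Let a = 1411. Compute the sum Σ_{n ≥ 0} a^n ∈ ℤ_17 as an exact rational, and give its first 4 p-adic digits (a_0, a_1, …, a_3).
Σ a^n = 1/(1 − a) = -1/1410;  first 4 digits = (1, 15, 8, 6)

v_17(a) = 1 ≥ 1, so the series converges in ℤ_17 to 1/(1 − a) = 1/(1 − 1411) = -1/1410. Expand this rational in ℤ_17: compute digits iteratively via d_i = x_i mod 17, x_{i+1} = (x_i − d_i)/17. The first 4 digits are (1, 15, 8, 6).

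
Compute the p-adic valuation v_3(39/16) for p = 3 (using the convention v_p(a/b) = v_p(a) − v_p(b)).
v_3(39/16) = 1

Factor powers of 3 from the numerator and denominator of the reduced fraction: 39 = 3^1 · 13 and 16 = 3^0 · 16. Apply v_p(a/b) = v_p(a) − v_p(b): v_3(39/16) = 1 − 0 = 1.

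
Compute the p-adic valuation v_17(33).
v_17(33) = 0

v_17(n) is the largest exponent k such that 17^k divides n. Factor out: 33 = 17^0 · 33. (Sign doesn't affect v_p.) So v_17(33) = 0.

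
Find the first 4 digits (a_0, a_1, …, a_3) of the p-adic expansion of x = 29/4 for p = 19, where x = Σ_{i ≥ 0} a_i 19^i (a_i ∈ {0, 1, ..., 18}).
(a_0, …, a_3) = (12, 14, 4, 14)

v_19(29/4) = 0 (numerator and denominator both coprime to 19), so x ∈ ℤ_19^×. Compute digits iteratively via a_i = x_i mod 19, x_{i+1} = (x_i − a_i)/19, with x_0 = x:
  x_0 = 29/4;  a_0 = 12;  x_1 = (x_0 − 12)/19 = -1/4
  x_1 = -1/4;  a_1 = 14;  x_2 = (x_1 − 14)/19 = -3/4
  x_2 = -3/4;  a_2 = 4;  x_3 = (x_2 − 4)/19 = -1/4
  x_3 = -1/4;  a_3 = 14;  x_4 = (x_3 − 14)/19 = -3/4
Digits: (12, 14, 4, 14).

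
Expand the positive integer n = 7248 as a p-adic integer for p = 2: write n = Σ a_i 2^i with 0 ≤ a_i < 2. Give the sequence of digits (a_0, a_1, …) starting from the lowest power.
(a_0, a_1, …) = (0, 0, 0, 0, 1, 0, 1, 0, 0, 0, 1, 1, 1)

Repeated division by 2 gives the digits low-to-high: 7248 = 1·2^4 + 1·2^6 + 1·2^10 + 1·2^11 + 1·2^12. Digit sequence: (0, 0, 0, 0, 1, 0, 1, 0, 0, 0, 1, 1, 1).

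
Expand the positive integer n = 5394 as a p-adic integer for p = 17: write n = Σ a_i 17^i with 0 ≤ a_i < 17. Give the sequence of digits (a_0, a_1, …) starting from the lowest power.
(a_0, a_1, …) = (5, 11, 1, 1)

Repeated division by 17 gives the digits low-to-high: 5394 = 5 + 11·17^1 + 1·17^2 + 1·17^3. Digit sequence: (5, 11, 1, 1).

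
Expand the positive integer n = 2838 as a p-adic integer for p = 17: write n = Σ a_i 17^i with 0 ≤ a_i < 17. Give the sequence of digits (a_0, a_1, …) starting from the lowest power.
(a_0, a_1, …) = (16, 13, 9)

Repeated division by 17 gives the digits low-to-high: 2838 = 16 + 13·17^1 + 9·17^2. Digit sequence: (16, 13, 9).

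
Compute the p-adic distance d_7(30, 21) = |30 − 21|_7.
d_7(30, 21) = 1

Step 1 — x − y = 30 − 21 = 9. Step 2 — v_7(9) = 0 (factor: 9 = (7^0 · 9); the sign does not affect v_p). Step 3 — |x − y|_7 = 7^{0} = 1.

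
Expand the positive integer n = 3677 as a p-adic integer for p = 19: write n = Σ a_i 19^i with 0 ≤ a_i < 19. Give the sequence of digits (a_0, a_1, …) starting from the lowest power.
(a_0, a_1, …) = (10, 3, 10)

Repeated division by 19 gives the digits low-to-high: 3677 = 10 + 3·19^1 + 10·19^2. Digit sequence: (10, 3, 10).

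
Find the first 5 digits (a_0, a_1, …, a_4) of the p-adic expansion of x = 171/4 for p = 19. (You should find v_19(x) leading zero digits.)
(a_0, …, a_4) = (0, 7, 14, 4, 14)

v_19(171/4) = 1, so a_0 = ... = a_0 = 0. Factor out: x = 19^1 · u with u = 9/4 a unit in ℤ_19. Expand u iteratively via a_{v+i} = u_i mod 19, u_{i+1} = (u_i − a_{v+i})/19:
  u_0 = 9/4;  a_1 = 7;  u_1 = (u_0 − 7)/19 = -1/4
  u_1 = -1/4;  a_2 = 14;  u_2 = (u_1 − 14)/19 = -3/4
  u_2 = -3/4;  a_3 = 4;  u_3 = (u_2 − 4)/19 = -1/4
  u_3 = -1/4;  a_4 = 14;  u_4 = (u_3 − 14)/19 = -3/4
Digits: (0, 7, 14, 4, 14).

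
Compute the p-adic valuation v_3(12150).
v_3(12150) = 5

v_3(n) is the largest exponent k such that 3^k divides n. Factor out: 12150 = 3^5 · 50. (Sign doesn't affect v_p.) So v_3(12150) = 5.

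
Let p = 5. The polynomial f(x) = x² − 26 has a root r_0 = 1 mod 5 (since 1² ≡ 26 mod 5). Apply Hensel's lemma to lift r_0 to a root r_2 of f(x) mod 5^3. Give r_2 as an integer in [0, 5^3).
r_2 = 76 (mod 125)

Hensel's recurrence: r_{i+1} = r_i − f(r_i)·(f′(r_i))^{-1} mod 5^{i+2}, with f′(x) = 2x. Iterate:
  r_0 = 1 (mod 5)
  r_1 = 1 (mod 25)
  r_2 = 76 (mod 125)
Final: r_2 = 76, and one checks f(r_2) ≡ 0 mod 5^3.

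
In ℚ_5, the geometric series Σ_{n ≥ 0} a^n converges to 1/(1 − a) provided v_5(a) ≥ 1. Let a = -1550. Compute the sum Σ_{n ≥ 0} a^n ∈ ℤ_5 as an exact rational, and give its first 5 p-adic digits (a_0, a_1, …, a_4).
Σ a^n = 1/(1 − a) = 1/1551;  first 5 digits = (1, 0, 3, 2, 1)

v_5(a) = 2 ≥ 1, so the series converges in ℤ_5 to 1/(1 − a) = 1/(1 − (-1550)) = 1/1551. Expand this rational in ℤ_5: compute digits iteratively via d_i = x_i mod 5, x_{i+1} = (x_i − d_i)/5. The first 5 digits are (1, 0, 3, 2, 1).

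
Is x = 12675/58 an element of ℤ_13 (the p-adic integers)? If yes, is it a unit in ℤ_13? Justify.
x ∈ ℤ_13 but not a unit; v_13(x) = 2 > 0

ℤ_13 = {x ∈ ℚ_13 : v_13(x) ≥ 0} and ℤ_13^× = {x ∈ ℤ_13 : v_13(x) = 0}. Here v_13(12675/58) = v_13(num) − v_13(den) = 2; compare against these criteria.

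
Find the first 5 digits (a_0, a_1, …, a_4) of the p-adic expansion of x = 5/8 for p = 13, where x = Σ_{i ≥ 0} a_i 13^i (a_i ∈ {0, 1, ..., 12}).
(a_0, …, a_4) = (12, 4, 11, 4, 11)

v_13(5/8) = 0 (numerator and denominator both coprime to 13), so x ∈ ℤ_13^×. Compute digits iteratively via a_i = x_i mod 13, x_{i+1} = (x_i − a_i)/13, with x_0 = x:
  x_0 = 5/8;  a_0 = 12;  x_1 = (x_0 − 12)/13 = -7/8
  x_1 = -7/8;  a_1 = 4;  x_2 = (x_1 − 4)/13 = -3/8
  x_2 = -3/8;  a_2 = 11;  x_3 = (x_2 − 11)/13 = -7/8
  x_3 = -7/8;  a_3 = 4;  x_4 = (x_3 − 4)/13 = -3/8
  x_4 = -3/8;  a_4 = 11;  x_5 = (x_4 − 11)/13 = -7/8
Digits: (12, 4, 11, 4, 11).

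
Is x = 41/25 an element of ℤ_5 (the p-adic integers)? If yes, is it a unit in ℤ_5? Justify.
x ∉ ℤ_5 (v_5(x) = -2 < 0)

ℤ_5 = {x ∈ ℚ_5 : v_5(x) ≥ 0} and ℤ_5^× = {x ∈ ℤ_5 : v_5(x) = 0}. Here v_5(41/25) = v_5(num) − v_5(den) = -2; compare against these criteria.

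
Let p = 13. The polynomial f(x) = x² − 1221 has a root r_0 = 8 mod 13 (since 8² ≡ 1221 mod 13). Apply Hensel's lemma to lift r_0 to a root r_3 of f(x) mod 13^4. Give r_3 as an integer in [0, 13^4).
r_3 = 1464 (mod 28561)

Hensel's recurrence: r_{i+1} = r_i − f(r_i)·(f′(r_i))^{-1} mod 13^{i+2}, with f′(x) = 2x. Iterate:
  r_0 = 8 (mod 13)
  r_1 = 112 (mod 169)
  r_2 = 1464 (mod 2197)
  r_3 = 1464 (mod 28561)
Final: r_3 = 1464, and one checks f(r_3) ≡ 0 mod 13^4.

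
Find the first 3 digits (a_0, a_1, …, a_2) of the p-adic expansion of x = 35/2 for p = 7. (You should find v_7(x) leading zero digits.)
(a_0, …, a_2) = (0, 6, 3)

v_7(35/2) = 1, so a_0 = ... = a_0 = 0. Factor out: x = 7^1 · u with u = 5/2 a unit in ℤ_7. Expand u iteratively via a_{v+i} = u_i mod 7, u_{i+1} = (u_i − a_{v+i})/7:
  u_0 = 5/2;  a_1 = 6;  u_1 = (u_0 − 6)/7 = -1/2
  u_1 = -1/2;  a_2 = 3;  u_2 = (u_1 − 3)/7 = -1/2
Digits: (0, 6, 3).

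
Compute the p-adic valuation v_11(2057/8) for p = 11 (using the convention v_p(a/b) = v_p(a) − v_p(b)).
v_11(2057/8) = 2

Factor powers of 11 from the numerator and denominator of the reduced fraction: 2057 = 11^2 · 17 and 8 = 11^0 · 8. Apply v_p(a/b) = v_p(a) − v_p(b): v_11(2057/8) = 2 − 0 = 2.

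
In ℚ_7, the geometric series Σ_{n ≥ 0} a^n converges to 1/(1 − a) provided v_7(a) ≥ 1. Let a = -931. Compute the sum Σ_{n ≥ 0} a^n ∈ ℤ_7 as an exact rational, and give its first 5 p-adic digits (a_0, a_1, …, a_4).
Σ a^n = 1/(1 − a) = 1/932;  first 5 digits = (1, 0, 2, 4, 3)

v_7(a) = 2 ≥ 1, so the series converges in ℤ_7 to 1/(1 − a) = 1/(1 − (-931)) = 1/932. Expand this rational in ℤ_7: compute digits iteratively via d_i = x_i mod 7, x_{i+1} = (x_i − d_i)/7. The first 5 digits are (1, 0, 2, 4, 3).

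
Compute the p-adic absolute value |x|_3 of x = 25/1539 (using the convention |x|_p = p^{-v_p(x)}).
|25/1539|_3 = 81

Step 1 — compute v_3(x) by factoring powers of 3 out of the numerator and denominator: v_3(25/1539) = -4. Step 2 — apply |x|_p = p^{-v_p(x)} = 3^{4} = 81.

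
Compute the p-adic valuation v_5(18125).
v_5(18125) = 4

v_5(n) is the largest exponent k such that 5^k divides n. Factor out: 18125 = 5^4 · 29. (Sign doesn't affect v_p.) So v_5(18125) = 4.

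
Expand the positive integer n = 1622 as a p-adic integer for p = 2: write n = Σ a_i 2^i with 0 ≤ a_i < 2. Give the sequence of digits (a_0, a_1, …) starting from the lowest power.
(a_0, a_1, …) = (0, 1, 1, 0, 1, 0, 1, 0, 0, 1, 1)

Repeated division by 2 gives the digits low-to-high: 1622 = 1·2^1 + 1·2^2 + 1·2^4 + 1·2^6 + 1·2^9 + 1·2^10. Digit sequence: (0, 1, 1, 0, 1, 0, 1, 0, 0, 1, 1).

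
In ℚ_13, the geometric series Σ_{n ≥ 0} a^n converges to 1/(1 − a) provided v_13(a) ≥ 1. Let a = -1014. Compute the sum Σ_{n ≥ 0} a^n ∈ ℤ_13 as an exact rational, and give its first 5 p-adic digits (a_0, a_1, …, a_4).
Σ a^n = 1/(1 − a) = 1/1015;  first 5 digits = (1, 0, 7, 12, 9)

v_13(a) = 2 ≥ 1, so the series converges in ℤ_13 to 1/(1 − a) = 1/(1 − (-1014)) = 1/1015. Expand this rational in ℤ_13: compute digits iteratively via d_i = x_i mod 13, x_{i+1} = (x_i − d_i)/13. The first 5 digits are (1, 0, 7, 12, 9).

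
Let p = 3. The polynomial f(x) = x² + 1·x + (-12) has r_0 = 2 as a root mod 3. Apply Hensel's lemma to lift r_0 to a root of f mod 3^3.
r_2 = 23 (mod 27)

Hensel: r_{i+1} = r_i − f(r_i)·(f′(r_i))^{-1} mod 3^{i+2}, f′(x) = 2x + 1. Iterate:
  r_0 = 2 (mod 3)
  r_1 = 5 (mod 9)
  r_2 = 23 (mod 27)
Final: r = 23 satisfies f(r) ≡ 0 mod 3^3.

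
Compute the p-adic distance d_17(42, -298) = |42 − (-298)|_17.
d_17(42, -298) = 1/17

Step 1 — x − y = 42 − (-298) = 340. Step 2 — v_17(340) = 1 (factor: 340 = (17^1 · 20); the sign does not affect v_p). Step 3 — |x − y|_17 = 17^{-1} = 1/17.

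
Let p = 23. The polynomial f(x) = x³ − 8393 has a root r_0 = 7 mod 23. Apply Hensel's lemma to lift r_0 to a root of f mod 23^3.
r_2 = 2077 (mod 12167)

Hensel: r_{i+1} = r_i − f(r_i)/f′(r_i) mod 23^{i+2}, where f′(x) = 3x². Iterate:
  r_0 = 7 (mod 23)
  r_1 = 490 (mod 529)
  r_2 = 2077 (mod 12167)
Final: r = 2077 with f(r) ≡ 0 mod 23^3.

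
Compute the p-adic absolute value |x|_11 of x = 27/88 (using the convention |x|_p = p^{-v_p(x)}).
|27/88|_11 = 11

Step 1 — compute v_11(x) by factoring powers of 11 out of the numerator and denominator: v_11(27/88) = -1. Step 2 — apply |x|_p = p^{-v_p(x)} = 11^{1} = 11.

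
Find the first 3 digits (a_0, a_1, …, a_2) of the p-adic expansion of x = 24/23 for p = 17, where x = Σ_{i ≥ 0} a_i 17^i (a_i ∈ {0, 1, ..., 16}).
(a_0, …, a_2) = (4, 5, 13)

v_17(24/23) = 0 (numerator and denominator both coprime to 17), so x ∈ ℤ_17^×. Compute digits iteratively via a_i = x_i mod 17, x_{i+1} = (x_i − a_i)/17, with x_0 = x:
  x_0 = 24/23;  a_0 = 4;  x_1 = (x_0 − 4)/17 = -4/23
  x_1 = -4/23;  a_1 = 5;  x_2 = (x_1 − 5)/17 = -7/23
  x_2 = -7/23;  a_2 = 13;  x_3 = (x_2 − 13)/17 = -18/23
Digits: (4, 5, 13).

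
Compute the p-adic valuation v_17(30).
v_17(30) = 0

v_17(n) is the largest exponent k such that 17^k divides n. Factor out: 30 = 17^0 · 30. (Sign doesn't affect v_p.) So v_17(30) = 0.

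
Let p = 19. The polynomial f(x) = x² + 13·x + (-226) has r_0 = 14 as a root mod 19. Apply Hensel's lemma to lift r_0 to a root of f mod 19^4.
r_3 = 3814 (mod 130321)

Hensel: r_{i+1} = r_i − f(r_i)·(f′(r_i))^{-1} mod 19^{i+2}, f′(x) = 2x + 13. Iterate:
  r_0 = 14 (mod 19)
  r_1 = 204 (mod 361)
  r_2 = 3814 (mod 6859)
  r_3 = 3814 (mod 130321)
Final: r = 3814 satisfies f(r) ≡ 0 mod 19^4.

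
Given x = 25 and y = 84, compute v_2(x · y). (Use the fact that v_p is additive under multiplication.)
v_2(2100) = 2

v_p(x) = 0 (factor: 25 = 2^0 · 25); v_p(y) = 2 (factor: 84 = 2^2 · 21). Additivity: v_p(xy) = v_p(x) + v_p(y) = 0 + 2 = 2. (Direct check: xy = 2100 = 2^2 · (525).)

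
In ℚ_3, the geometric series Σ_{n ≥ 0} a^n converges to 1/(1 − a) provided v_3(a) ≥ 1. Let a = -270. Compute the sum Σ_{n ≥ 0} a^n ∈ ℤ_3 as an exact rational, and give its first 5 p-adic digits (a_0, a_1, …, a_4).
Σ a^n = 1/(1 − a) = 1/271;  first 5 digits = (1, 0, 0, 2, 2)

v_3(a) = 3 ≥ 1, so the series converges in ℤ_3 to 1/(1 − a) = 1/(1 − (-270)) = 1/271. Expand this rational in ℤ_3: compute digits iteratively via d_i = x_i mod 3, x_{i+1} = (x_i − d_i)/3. The first 5 digits are (1, 0, 0, 2, 2).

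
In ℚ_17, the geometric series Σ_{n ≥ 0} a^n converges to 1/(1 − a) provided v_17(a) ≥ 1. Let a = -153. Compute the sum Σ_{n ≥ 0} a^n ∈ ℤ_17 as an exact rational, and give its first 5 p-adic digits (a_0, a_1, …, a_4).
Σ a^n = 1/(1 − a) = 1/154;  first 5 digits = (1, 8, 12, 6, 7)

v_17(a) = 1 ≥ 1, so the series converges in ℤ_17 to 1/(1 − a) = 1/(1 − (-153)) = 1/154. Expand this rational in ℤ_17: compute digits iteratively via d_i = x_i mod 17, x_{i+1} = (x_i − d_i)/17. The first 5 digits are (1, 8, 12, 6, 7).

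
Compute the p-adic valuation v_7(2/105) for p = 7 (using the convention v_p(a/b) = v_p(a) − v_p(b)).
v_7(2/105) = -1

Factor powers of 7 from the numerator and denominator of the reduced fraction: 2 = 7^0 · 2 and 105 = 7^1 · 15. Apply v_p(a/b) = v_p(a) − v_p(b): v_7(2/105) = 0 − 1 = -1.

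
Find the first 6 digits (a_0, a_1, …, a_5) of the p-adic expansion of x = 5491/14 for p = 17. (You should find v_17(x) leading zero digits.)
(a_0, …, a_5) = (0, 0, 5, 1, 6, 13)

v_17(5491/14) = 2, so a_0 = ... = a_1 = 0. Factor out: x = 17^2 · u with u = 19/14 a unit in ℤ_17. Expand u iteratively via a_{v+i} = u_i mod 17, u_{i+1} = (u_i − a_{v+i})/17:
  u_0 = 19/14;  a_2 = 5;  u_1 = (u_0 − 5)/17 = -3/14
  u_1 = -3/14;  a_3 = 1;  u_2 = (u_1 − 1)/17 = -1/14
  u_2 = -1/14;  a_4 = 6;  u_3 = (u_2 − 6)/17 = -5/14
  u_3 = -5/14;  a_5 = 13;  u_4 = (u_3 − 13)/17 = -11/14
Digits: (0, 0, 5, 1, 6, 13).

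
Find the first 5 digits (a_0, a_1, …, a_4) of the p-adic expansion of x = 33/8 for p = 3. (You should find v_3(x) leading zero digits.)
(a_0, …, a_4) = (0, 1, 2, 2, 1)

v_3(33/8) = 1, so a_0 = ... = a_0 = 0. Factor out: x = 3^1 · u with u = 11/8 a unit in ℤ_3. Expand u iteratively via a_{v+i} = u_i mod 3, u_{i+1} = (u_i − a_{v+i})/3:
  u_0 = 11/8;  a_1 = 1;  u_1 = (u_0 − 1)/3 = 1/8
  u_1 = 1/8;  a_2 = 2;  u_2 = (u_1 − 2)/3 = -5/8
  u_2 = -5/8;  a_3 = 2;  u_3 = (u_2 − 2)/3 = -7/8
  u_3 = -7/8;  a_4 = 1;  u_4 = (u_3 − 1)/3 = -5/8
Digits: (0, 1, 2, 2, 1).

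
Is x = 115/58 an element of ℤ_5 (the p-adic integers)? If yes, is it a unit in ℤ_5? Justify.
x ∈ ℤ_5 but not a unit; v_5(x) = 1 > 0

ℤ_5 = {x ∈ ℚ_5 : v_5(x) ≥ 0} and ℤ_5^× = {x ∈ ℤ_5 : v_5(x) = 0}. Here v_5(115/58) = v_5(num) − v_5(den) = 1; compare against these criteria.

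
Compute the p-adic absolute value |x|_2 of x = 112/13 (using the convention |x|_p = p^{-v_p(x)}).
|112/13|_2 = 1/16

Step 1 — compute v_2(x) by factoring powers of 2 out of the numerator and denominator: v_2(112/13) = 4. Step 2 — apply |x|_p = p^{-v_p(x)} = 2^{-4} = 1/16.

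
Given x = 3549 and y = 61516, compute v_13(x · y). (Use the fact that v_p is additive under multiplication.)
v_13(218320284) = 5

v_p(x) = 2 (factor: 3549 = 13^2 · 21); v_p(y) = 3 (factor: 61516 = 13^3 · 28). Additivity: v_p(xy) = v_p(x) + v_p(y) = 2 + 3 = 5. (Direct check: xy = 218320284 = 13^5 · (588).)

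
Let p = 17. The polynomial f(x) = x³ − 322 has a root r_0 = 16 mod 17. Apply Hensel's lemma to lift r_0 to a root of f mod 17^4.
r_3 = 64650 (mod 83521)

Hensel: r_{i+1} = r_i − f(r_i)/f′(r_i) mod 17^{i+2}, where f′(x) = 3x². Iterate:
  r_0 = 16 (mod 17)
  r_1 = 203 (mod 289)
  r_2 = 781 (mod 4913)
  r_3 = 64650 (mod 83521)
Final: r = 64650 with f(r) ≡ 0 mod 17^4.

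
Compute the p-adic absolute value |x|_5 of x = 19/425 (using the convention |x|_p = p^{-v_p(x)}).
|19/425|_5 = 25

Step 1 — compute v_5(x) by factoring powers of 5 out of the numerator and denominator: v_5(19/425) = -2. Step 2 — apply |x|_p = p^{-v_p(x)} = 5^{2} = 25.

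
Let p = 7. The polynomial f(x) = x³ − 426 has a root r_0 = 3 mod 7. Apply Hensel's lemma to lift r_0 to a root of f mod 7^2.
r_1 = 45 (mod 49)

Hensel: r_{i+1} = r_i − f(r_i)/f′(r_i) mod 7^{i+2}, where f′(x) = 3x². Iterate:
  r_0 = 3 (mod 7)
  r_1 = 45 (mod 49)
Final: r = 45 with f(r) ≡ 0 mod 7^2.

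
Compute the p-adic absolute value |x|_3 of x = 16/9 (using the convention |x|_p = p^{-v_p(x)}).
|16/9|_3 = 9

Step 1 — compute v_3(x) by factoring powers of 3 out of the numerator and denominator: v_3(16/9) = -2. Step 2 — apply |x|_p = p^{-v_p(x)} = 3^{2} = 9.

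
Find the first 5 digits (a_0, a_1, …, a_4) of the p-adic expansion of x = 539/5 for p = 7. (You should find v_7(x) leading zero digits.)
(a_0, …, a_4) = (0, 0, 5, 1, 4)

v_7(539/5) = 2, so a_0 = ... = a_1 = 0. Factor out: x = 7^2 · u with u = 11/5 a unit in ℤ_7. Expand u iteratively via a_{v+i} = u_i mod 7, u_{i+1} = (u_i − a_{v+i})/7:
  u_0 = 11/5;  a_2 = 5;  u_1 = (u_0 − 5)/7 = -2/5
  u_1 = -2/5;  a_3 = 1;  u_2 = (u_1 − 1)/7 = -1/5
  u_2 = -1/5;  a_4 = 4;  u_3 = (u_2 − 4)/7 = -3/5
Digits: (0, 0, 5, 1, 4).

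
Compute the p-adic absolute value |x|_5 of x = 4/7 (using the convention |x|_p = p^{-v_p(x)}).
|4/7|_5 = 1

Step 1 — compute v_5(x) by factoring powers of 5 out of the numerator and denominator: v_5(4/7) = 0. Step 2 — apply |x|_p = p^{-v_p(x)} = 5^{0} = 1.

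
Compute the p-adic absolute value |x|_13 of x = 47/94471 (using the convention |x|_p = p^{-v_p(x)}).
|47/94471|_13 = 2197

Step 1 — compute v_13(x) by factoring powers of 13 out of the numerator and denominator: v_13(47/94471) = -3. Step 2 — apply |x|_p = p^{-v_p(x)} = 13^{3} = 2197.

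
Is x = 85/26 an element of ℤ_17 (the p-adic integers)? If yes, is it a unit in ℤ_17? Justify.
x ∈ ℤ_17 but not a unit; v_17(x) = 1 > 0

ℤ_17 = {x ∈ ℚ_17 : v_17(x) ≥ 0} and ℤ_17^× = {x ∈ ℤ_17 : v_17(x) = 0}. Here v_17(85/26) = v_17(num) − v_17(den) = 1; compare against these criteria.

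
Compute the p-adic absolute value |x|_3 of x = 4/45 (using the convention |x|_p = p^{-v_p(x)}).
|4/45|_3 = 9

Step 1 — compute v_3(x) by factoring powers of 3 out of the numerator and denominator: v_3(4/45) = -2. Step 2 — apply |x|_p = p^{-v_p(x)} = 3^{2} = 9.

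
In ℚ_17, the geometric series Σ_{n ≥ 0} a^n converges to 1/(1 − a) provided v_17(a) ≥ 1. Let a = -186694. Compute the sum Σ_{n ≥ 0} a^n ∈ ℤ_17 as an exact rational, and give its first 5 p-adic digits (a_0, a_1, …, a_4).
Σ a^n = 1/(1 − a) = 1/186695;  first 5 digits = (1, 0, 0, 13, 14)

v_17(a) = 3 ≥ 1, so the series converges in ℤ_17 to 1/(1 − a) = 1/(1 − (-186694)) = 1/186695. Expand this rational in ℤ_17: compute digits iteratively via d_i = x_i mod 17, x_{i+1} = (x_i − d_i)/17. The first 5 digits are (1, 0, 0, 13, 14).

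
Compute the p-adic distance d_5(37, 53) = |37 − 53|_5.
d_5(37, 53) = 1

Step 1 — x − y = 37 − 53 = -16. Step 2 — v_5(-16) = 0 (factor: -16 = −(5^0 · 16); the sign does not affect v_p). Step 3 — |x − y|_5 = 5^{0} = 1.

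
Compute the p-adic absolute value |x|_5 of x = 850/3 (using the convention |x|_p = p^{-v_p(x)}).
|850/3|_5 = 1/25

Step 1 — compute v_5(x) by factoring powers of 5 out of the numerator and denominator: v_5(850/3) = 2. Step 2 — apply |x|_p = p^{-v_p(x)} = 5^{-2} = 1/25.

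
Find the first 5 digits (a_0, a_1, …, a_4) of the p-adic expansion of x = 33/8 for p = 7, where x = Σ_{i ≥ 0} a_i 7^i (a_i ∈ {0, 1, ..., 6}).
(a_0, …, a_4) = (5, 6, 0, 6, 0)

v_7(33/8) = 0 (numerator and denominator both coprime to 7), so x ∈ ℤ_7^×. Compute digits iteratively via a_i = x_i mod 7, x_{i+1} = (x_i − a_i)/7, with x_0 = x:
  x_0 = 33/8;  a_0 = 5;  x_1 = (x_0 − 5)/7 = -1/8
  x_1 = -1/8;  a_1 = 6;  x_2 = (x_1 − 6)/7 = -7/8
  x_2 = -7/8;  a_2 = 0;  x_3 = (x_2 − 0)/7 = -1/8
  x_3 = -1/8;  a_3 = 6;  x_4 = (x_3 − 6)/7 = -7/8
  x_4 = -7/8;  a_4 = 0;  x_5 = (x_4 − 0)/7 = -1/8
Digits: (5, 6, 0, 6, 0).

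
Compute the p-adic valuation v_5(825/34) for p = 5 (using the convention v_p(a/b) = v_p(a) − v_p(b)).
v_5(825/34) = 2

Factor powers of 5 from the numerator and denominator of the reduced fraction: 825 = 5^2 · 33 and 34 = 5^0 · 34. Apply v_p(a/b) = v_p(a) − v_p(b): v_5(825/34) = 2 − 0 = 2.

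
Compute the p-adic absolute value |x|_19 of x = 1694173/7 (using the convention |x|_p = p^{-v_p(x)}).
|1694173/7|_19 = 1/130321

Step 1 — compute v_19(x) by factoring powers of 19 out of the numerator and denominator: v_19(1694173/7) = 4. Step 2 — apply |x|_p = p^{-v_p(x)} = 19^{-4} = 1/130321.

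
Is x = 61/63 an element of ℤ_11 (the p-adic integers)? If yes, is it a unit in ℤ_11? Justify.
x ∈ ℤ_11^× (unit); v_11(x) = 0

ℤ_11 = {x ∈ ℚ_11 : v_11(x) ≥ 0} and ℤ_11^× = {x ∈ ℤ_11 : v_11(x) = 0}. Here v_11(61/63) = v_11(num) − v_11(den) = 0; compare against these criteria.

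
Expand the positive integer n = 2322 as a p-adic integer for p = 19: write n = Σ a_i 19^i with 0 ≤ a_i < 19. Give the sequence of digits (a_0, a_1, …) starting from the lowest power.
(a_0, a_1, …) = (4, 8, 6)

Repeated division by 19 gives the digits low-to-high: 2322 = 4 + 8·19^1 + 6·19^2. Digit sequence: (4, 8, 6).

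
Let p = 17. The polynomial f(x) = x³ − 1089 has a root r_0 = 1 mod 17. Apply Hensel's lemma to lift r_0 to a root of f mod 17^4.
r_3 = 48434 (mod 83521)

Hensel: r_{i+1} = r_i − f(r_i)/f′(r_i) mod 17^{i+2}, where f′(x) = 3x². Iterate:
  r_0 = 1 (mod 17)
  r_1 = 171 (mod 289)
  r_2 = 4217 (mod 4913)
  r_3 = 48434 (mod 83521)
Final: r = 48434 with f(r) ≡ 0 mod 17^4.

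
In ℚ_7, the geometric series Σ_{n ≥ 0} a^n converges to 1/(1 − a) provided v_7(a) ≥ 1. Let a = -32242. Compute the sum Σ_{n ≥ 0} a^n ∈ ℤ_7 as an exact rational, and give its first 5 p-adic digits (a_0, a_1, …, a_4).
Σ a^n = 1/(1 − a) = 1/32243;  first 5 digits = (1, 0, 0, 4, 0)

v_7(a) = 3 ≥ 1, so the series converges in ℤ_7 to 1/(1 − a) = 1/(1 − (-32242)) = 1/32243. Expand this rational in ℤ_7: compute digits iteratively via d_i = x_i mod 7, x_{i+1} = (x_i − d_i)/7. The first 5 digits are (1, 0, 0, 4, 0).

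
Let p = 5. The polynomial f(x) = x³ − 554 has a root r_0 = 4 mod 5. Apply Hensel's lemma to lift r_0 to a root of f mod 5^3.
r_2 = 34 (mod 125)

Hensel: r_{i+1} = r_i − f(r_i)/f′(r_i) mod 5^{i+2}, where f′(x) = 3x². Iterate:
  r_0 = 4 (mod 5)
  r_1 = 9 (mod 25)
  r_2 = 34 (mod 125)
Final: r = 34 with f(r) ≡ 0 mod 5^3.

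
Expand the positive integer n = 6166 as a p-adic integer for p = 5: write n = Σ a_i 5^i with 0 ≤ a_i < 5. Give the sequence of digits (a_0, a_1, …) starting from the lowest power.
(a_0, a_1, …) = (1, 3, 1, 4, 4, 1)

Repeated division by 5 gives the digits low-to-high: 6166 = 1 + 3·5^1 + 1·5^2 + 4·5^3 + 4·5^4 + 1·5^5. Digit sequence: (1, 3, 1, 4, 4, 1).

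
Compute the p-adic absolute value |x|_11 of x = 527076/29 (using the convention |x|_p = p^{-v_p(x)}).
|527076/29|_11 = 1/14641

Step 1 — compute v_11(x) by factoring powers of 11 out of the numerator and denominator: v_11(527076/29) = 4. Step 2 — apply |x|_p = p^{-v_p(x)} = 11^{-4} = 1/14641.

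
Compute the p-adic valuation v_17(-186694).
v_17(-186694) = 3

v_17(n) is the largest exponent k such that 17^k divides n. Factor out: -186694 = -17^3 · 38. (Sign doesn't affect v_p.) So v_17(-186694) = 3.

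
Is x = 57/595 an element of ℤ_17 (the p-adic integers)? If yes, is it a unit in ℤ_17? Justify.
x ∉ ℤ_17 (v_17(x) = -1 < 0)

ℤ_17 = {x ∈ ℚ_17 : v_17(x) ≥ 0} and ℤ_17^× = {x ∈ ℤ_17 : v_17(x) = 0}. Here v_17(57/595) = v_17(num) − v_17(den) = -1; compare against these criteria.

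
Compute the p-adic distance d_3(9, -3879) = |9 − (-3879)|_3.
d_3(9, -3879) = 1/243

Step 1 — x − y = 9 − (-3879) = 3888. Step 2 — v_3(3888) = 5 (factor: 3888 = (3^5 · 16); the sign does not affect v_p). Step 3 — |x − y|_3 = 3^{-5} = 1/243.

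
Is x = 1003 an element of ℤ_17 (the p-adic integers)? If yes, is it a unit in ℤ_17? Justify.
x ∈ ℤ_17 but not a unit; v_17(x) = 1 > 0

ℤ_17 = {x ∈ ℚ_17 : v_17(x) ≥ 0} and ℤ_17^× = {x ∈ ℤ_17 : v_17(x) = 0}. Here v_17(1003) = v_17(num) − v_17(den) = 1; compare against these criteria.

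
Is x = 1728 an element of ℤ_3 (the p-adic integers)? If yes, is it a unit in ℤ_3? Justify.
x ∈ ℤ_3 but not a unit; v_3(x) = 3 > 0

ℤ_3 = {x ∈ ℚ_3 : v_3(x) ≥ 0} and ℤ_3^× = {x ∈ ℤ_3 : v_3(x) = 0}. Here v_3(1728) = v_3(num) − v_3(den) = 3; compare against these criteria.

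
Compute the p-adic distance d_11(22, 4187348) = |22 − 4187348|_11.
d_11(22, 4187348) = 1/161051

Step 1 — x − y = 22 − 4187348 = -4187326. Step 2 — v_11(-4187326) = 5 (factor: -4187326 = −(11^5 · 26); the sign does not affect v_p). Step 3 — |x − y|_11 = 11^{-5} = 1/161051.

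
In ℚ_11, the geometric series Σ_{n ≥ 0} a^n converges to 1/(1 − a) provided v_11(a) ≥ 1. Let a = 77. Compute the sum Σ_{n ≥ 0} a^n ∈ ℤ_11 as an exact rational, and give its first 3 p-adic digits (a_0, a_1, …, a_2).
Σ a^n = 1/(1 − a) = -1/76;  first 3 digits = (1, 7, 5)

v_11(a) = 1 ≥ 1, so the series converges in ℤ_11 to 1/(1 − a) = 1/(1 − 77) = -1/76. Expand this rational in ℤ_11: compute digits iteratively via d_i = x_i mod 11, x_{i+1} = (x_i − d_i)/11. The first 3 digits are (1, 7, 5).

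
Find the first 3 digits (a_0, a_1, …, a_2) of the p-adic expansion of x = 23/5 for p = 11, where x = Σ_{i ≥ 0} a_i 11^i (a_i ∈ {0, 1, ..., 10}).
(a_0, …, a_2) = (9, 4, 4)

v_11(23/5) = 0 (numerator and denominator both coprime to 11), so x ∈ ℤ_11^×. Compute digits iteratively via a_i = x_i mod 11, x_{i+1} = (x_i − a_i)/11, with x_0 = x:
  x_0 = 23/5;  a_0 = 9;  x_1 = (x_0 − 9)/11 = -2/5
  x_1 = -2/5;  a_1 = 4;  x_2 = (x_1 − 4)/11 = -2/5
  x_2 = -2/5;  a_2 = 4;  x_3 = (x_2 − 4)/11 = -2/5
Digits: (9, 4, 4).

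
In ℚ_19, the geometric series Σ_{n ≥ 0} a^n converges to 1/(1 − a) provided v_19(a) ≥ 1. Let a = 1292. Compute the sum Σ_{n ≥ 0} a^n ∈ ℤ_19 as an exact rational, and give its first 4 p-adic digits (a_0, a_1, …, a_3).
Σ a^n = 1/(1 − a) = -1/1291;  first 4 digits = (1, 11, 10, 16)

v_19(a) = 1 ≥ 1, so the series converges in ℤ_19 to 1/(1 − a) = 1/(1 − 1292) = -1/1291. Expand this rational in ℤ_19: compute digits iteratively via d_i = x_i mod 19, x_{i+1} = (x_i − d_i)/19. The first 4 digits are (1, 11, 10, 16).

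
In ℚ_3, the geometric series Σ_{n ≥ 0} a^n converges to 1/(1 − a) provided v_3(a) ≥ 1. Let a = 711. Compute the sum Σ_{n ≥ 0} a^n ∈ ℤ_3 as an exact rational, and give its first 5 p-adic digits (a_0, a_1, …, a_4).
Σ a^n = 1/(1 − a) = -1/710;  first 5 digits = (1, 0, 1, 2, 0)

v_3(a) = 2 ≥ 1, so the series converges in ℤ_3 to 1/(1 − a) = 1/(1 − 711) = -1/710. Expand this rational in ℤ_3: compute digits iteratively via d_i = x_i mod 3, x_{i+1} = (x_i − d_i)/3. The first 5 digits are (1, 0, 1, 2, 0).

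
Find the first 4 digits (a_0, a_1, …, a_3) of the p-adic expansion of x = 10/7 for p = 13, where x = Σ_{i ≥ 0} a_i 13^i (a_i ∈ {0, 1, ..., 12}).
(a_0, …, a_3) = (7, 7, 5, 7)

v_13(10/7) = 0 (numerator and denominator both coprime to 13), so x ∈ ℤ_13^×. Compute digits iteratively via a_i = x_i mod 13, x_{i+1} = (x_i − a_i)/13, with x_0 = x:
  x_0 = 10/7;  a_0 = 7;  x_1 = (x_0 − 7)/13 = -3/7
  x_1 = -3/7;  a_1 = 7;  x_2 = (x_1 − 7)/13 = -4/7
  x_2 = -4/7;  a_2 = 5;  x_3 = (x_2 − 5)/13 = -3/7
  x_3 = -3/7;  a_3 = 7;  x_4 = (x_3 − 7)/13 = -4/7
Digits: (7, 7, 5, 7).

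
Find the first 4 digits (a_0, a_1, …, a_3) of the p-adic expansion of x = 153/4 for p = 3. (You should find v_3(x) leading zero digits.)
(a_0, …, a_3) = (0, 0, 2, 0)

v_3(153/4) = 2, so a_0 = ... = a_1 = 0. Factor out: x = 3^2 · u with u = 17/4 a unit in ℤ_3. Expand u iteratively via a_{v+i} = u_i mod 3, u_{i+1} = (u_i − a_{v+i})/3:
  u_0 = 17/4;  a_2 = 2;  u_1 = (u_0 − 2)/3 = 3/4
  u_1 = 3/4;  a_3 = 0;  u_2 = (u_1 − 0)/3 = 1/4
Digits: (0, 0, 2, 0).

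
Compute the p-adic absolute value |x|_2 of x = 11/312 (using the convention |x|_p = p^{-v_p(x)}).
|11/312|_2 = 8

Step 1 — compute v_2(x) by factoring powers of 2 out of the numerator and denominator: v_2(11/312) = -3. Step 2 — apply |x|_p = p^{-v_p(x)} = 2^{3} = 8.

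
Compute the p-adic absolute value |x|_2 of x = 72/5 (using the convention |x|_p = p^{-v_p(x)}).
|72/5|_2 = 1/8

Step 1 — compute v_2(x) by factoring powers of 2 out of the numerator and denominator: v_2(72/5) = 3. Step 2 — apply |x|_p = p^{-v_p(x)} = 2^{-3} = 1/8.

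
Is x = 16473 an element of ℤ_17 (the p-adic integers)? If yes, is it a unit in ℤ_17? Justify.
x ∈ ℤ_17 but not a unit; v_17(x) = 2 > 0

ℤ_17 = {x ∈ ℚ_17 : v_17(x) ≥ 0} and ℤ_17^× = {x ∈ ℤ_17 : v_17(x) = 0}. Here v_17(16473) = v_17(num) − v_17(den) = 2; compare against these criteria.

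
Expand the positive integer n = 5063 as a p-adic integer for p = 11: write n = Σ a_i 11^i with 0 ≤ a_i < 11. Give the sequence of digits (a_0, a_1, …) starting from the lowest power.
(a_0, a_1, …) = (3, 9, 8, 3)

Repeated division by 11 gives the digits low-to-high: 5063 = 3 + 9·11^1 + 8·11^2 + 3·11^3. Digit sequence: (3, 9, 8, 3).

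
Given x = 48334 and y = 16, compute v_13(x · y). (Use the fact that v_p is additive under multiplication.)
v_13(773344) = 3

v_p(x) = 3 (factor: 48334 = 13^3 · 22); v_p(y) = 0 (factor: 16 = 13^0 · 16). Additivity: v_p(xy) = v_p(x) + v_p(y) = 3 + 0 = 3. (Direct check: xy = 773344 = 13^3 · (352).)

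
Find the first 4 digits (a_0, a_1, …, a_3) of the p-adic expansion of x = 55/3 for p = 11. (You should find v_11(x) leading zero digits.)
(a_0, …, a_3) = (0, 9, 3, 7)

v_11(55/3) = 1, so a_0 = ... = a_0 = 0. Factor out: x = 11^1 · u with u = 5/3 a unit in ℤ_11. Expand u iteratively via a_{v+i} = u_i mod 11, u_{i+1} = (u_i − a_{v+i})/11:
  u_0 = 5/3;  a_1 = 9;  u_1 = (u_0 − 9)/11 = -2/3
  u_1 = -2/3;  a_2 = 3;  u_2 = (u_1 − 3)/11 = -1/3
  u_2 = -1/3;  a_3 = 7;  u_3 = (u_2 − 7)/11 = -2/3
Digits: (0, 9, 3, 7).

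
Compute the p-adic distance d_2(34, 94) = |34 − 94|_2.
d_2(34, 94) = 1/4

Step 1 — x − y = 34 − 94 = -60. Step 2 — v_2(-60) = 2 (factor: -60 = −(2^2 · 15); the sign does not affect v_p). Step 3 — |x − y|_2 = 2^{-2} = 1/4.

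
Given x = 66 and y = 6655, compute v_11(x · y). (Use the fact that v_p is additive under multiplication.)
v_11(439230) = 4

v_p(x) = 1 (factor: 66 = 11^1 · 6); v_p(y) = 3 (factor: 6655 = 11^3 · 5). Additivity: v_p(xy) = v_p(x) + v_p(y) = 1 + 3 = 4. (Direct check: xy = 439230 = 11^4 · (30).)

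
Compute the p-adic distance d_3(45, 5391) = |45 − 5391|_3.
d_3(45, 5391) = 1/243

Step 1 — x − y = 45 − 5391 = -5346. Step 2 — v_3(-5346) = 5 (factor: -5346 = −(3^5 · 22); the sign does not affect v_p). Step 3 — |x − y|_3 = 3^{-5} = 1/243.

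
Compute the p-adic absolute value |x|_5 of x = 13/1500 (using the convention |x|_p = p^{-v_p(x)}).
|13/1500|_5 = 125

Step 1 — compute v_5(x) by factoring powers of 5 out of the numerator and denominator: v_5(13/1500) = -3. Step 2 — apply |x|_p = p^{-v_p(x)} = 5^{3} = 125.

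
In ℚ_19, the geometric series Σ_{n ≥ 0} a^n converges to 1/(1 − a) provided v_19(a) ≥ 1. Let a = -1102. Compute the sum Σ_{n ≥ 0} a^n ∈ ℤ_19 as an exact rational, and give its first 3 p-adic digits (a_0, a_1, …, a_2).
Σ a^n = 1/(1 − a) = 1/1103;  first 3 digits = (1, 18, 16)

v_19(a) = 1 ≥ 1, so the series converges in ℤ_19 to 1/(1 − a) = 1/(1 − (-1102)) = 1/1103. Expand this rational in ℤ_19: compute digits iteratively via d_i = x_i mod 19, x_{i+1} = (x_i − d_i)/19. The first 3 digits are (1, 18, 16).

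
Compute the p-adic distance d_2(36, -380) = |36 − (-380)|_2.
d_2(36, -380) = 1/32

Step 1 — x − y = 36 − (-380) = 416. Step 2 — v_2(416) = 5 (factor: 416 = (2^5 · 13); the sign does not affect v_p). Step 3 — |x − y|_2 = 2^{-5} = 1/32.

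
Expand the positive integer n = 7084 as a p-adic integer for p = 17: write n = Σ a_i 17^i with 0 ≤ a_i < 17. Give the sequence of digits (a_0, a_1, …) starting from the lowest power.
(a_0, a_1, …) = (12, 8, 7, 1)

Repeated division by 17 gives the digits low-to-high: 7084 = 12 + 8·17^1 + 7·17^2 + 1·17^3. Digit sequence: (12, 8, 7, 1).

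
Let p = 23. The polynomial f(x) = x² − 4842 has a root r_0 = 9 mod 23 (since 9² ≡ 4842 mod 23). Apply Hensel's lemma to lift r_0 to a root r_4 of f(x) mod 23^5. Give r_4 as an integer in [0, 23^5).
r_4 = 979717 (mod 6436343)

Hensel's recurrence: r_{i+1} = r_i − f(r_i)·(f′(r_i))^{-1} mod 23^{i+2}, with f′(x) = 2x. Iterate:
  r_0 = 9 (mod 23)
  r_1 = 9 (mod 529)
  r_2 = 6357 (mod 12167)
  r_3 = 140194 (mod 279841)
  r_4 = 979717 (mod 6436343)
Final: r_4 = 979717, and one checks f(r_4) ≡ 0 mod 23^5.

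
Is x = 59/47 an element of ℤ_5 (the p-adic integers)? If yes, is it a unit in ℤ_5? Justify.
x ∈ ℤ_5^× (unit); v_5(x) = 0

ℤ_5 = {x ∈ ℚ_5 : v_5(x) ≥ 0} and ℤ_5^× = {x ∈ ℤ_5 : v_5(x) = 0}. Here v_5(59/47) = v_5(num) − v_5(den) = 0; compare against these criteria.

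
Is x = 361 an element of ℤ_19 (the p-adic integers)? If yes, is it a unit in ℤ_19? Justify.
x ∈ ℤ_19 but not a unit; v_19(x) = 2 > 0

ℤ_19 = {x ∈ ℚ_19 : v_19(x) ≥ 0} and ℤ_19^× = {x ∈ ℤ_19 : v_19(x) = 0}. Here v_19(361) = v_19(num) − v_19(den) = 2; compare against these criteria.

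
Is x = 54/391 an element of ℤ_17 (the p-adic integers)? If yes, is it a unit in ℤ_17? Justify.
x ∉ ℤ_17 (v_17(x) = -1 < 0)

ℤ_17 = {x ∈ ℚ_17 : v_17(x) ≥ 0} and ℤ_17^× = {x ∈ ℤ_17 : v_17(x) = 0}. Here v_17(54/391) = v_17(num) − v_17(den) = -1; compare against these criteria.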